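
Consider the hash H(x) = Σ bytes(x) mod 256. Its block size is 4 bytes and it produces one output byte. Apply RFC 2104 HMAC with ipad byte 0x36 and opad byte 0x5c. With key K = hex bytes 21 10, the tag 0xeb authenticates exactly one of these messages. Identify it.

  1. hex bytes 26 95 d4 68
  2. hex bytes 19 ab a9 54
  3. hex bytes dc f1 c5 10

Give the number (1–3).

Key hex bytes 21 10 is 2 bytes ≤ B = 4; zero-pad to 4 bytes: K' = 21 10 00 00.
K' ⊕ ipad = 17 26 36 36; K' ⊕ opad = 7d 4c 5c 5c.
m1: inner = H(17 26 36 36 26 95 d4 68) = a0; tag = H(7d 4c 5c 5c a0) = 21
m2: inner = H(17 26 36 36 19 ab a9 54) = 6a; tag = H(7d 4c 5c 5c 6a) = eb ← matches
m3: inner = H(17 26 36 36 dc f1 c5 10) = 4b; tag = H(7d 4c 5c 5c 4b) = cc

2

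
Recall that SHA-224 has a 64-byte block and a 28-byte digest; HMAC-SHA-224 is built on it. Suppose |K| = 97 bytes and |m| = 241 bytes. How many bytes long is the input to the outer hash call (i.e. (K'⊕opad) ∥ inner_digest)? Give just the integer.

Key is 97 > 64 bytes, so it is hashed to 28 bytes then zero-padded to 64: |K'| = 64.
Outer input = (K'⊕opad) ∥ H(inner) → 64 + 28 = 92 bytes.

92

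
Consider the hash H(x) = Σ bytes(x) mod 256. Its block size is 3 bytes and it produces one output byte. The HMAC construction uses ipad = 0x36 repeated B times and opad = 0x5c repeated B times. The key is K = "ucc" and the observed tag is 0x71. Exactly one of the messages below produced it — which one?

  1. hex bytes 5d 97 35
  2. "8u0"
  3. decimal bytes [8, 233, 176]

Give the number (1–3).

Key "ucc" = 75 63 63 is exactly B = 3 bytes: K' = 75 63 63.
K' ⊕ ipad = 43 55 55; K' ⊕ opad = 29 3f 3f.
m1: inner = H(43 55 55 5d 97 35) = 16; tag = H(29 3f 3f 16) = bd
m2: inner = H(43 55 55 38 75 30) = ca; tag = H(29 3f 3f ca) = 71 ← matches
m3: inner = H(43 55 55 08 e9 b0) = 8e; tag = H(29 3f 3f 8e) = 35

2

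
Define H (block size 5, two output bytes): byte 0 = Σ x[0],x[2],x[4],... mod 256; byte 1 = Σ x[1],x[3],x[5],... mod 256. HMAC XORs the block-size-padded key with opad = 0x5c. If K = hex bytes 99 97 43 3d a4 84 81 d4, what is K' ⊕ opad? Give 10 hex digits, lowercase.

Key hex bytes 99 97 43 3d a4 84 81 d4 is 8 bytes > B = 5, so hash it first: H(key) = 01 2c, then zero-pad to 5 bytes: K' = 01 2c 00 00 00.
XOR each byte with 0x5c: 01⊕5c=5d, 2c⊕5c=70, 00⊕5c=5c, 00⊕5c=5c, 00⊕5c=5c.

5d705c5c5c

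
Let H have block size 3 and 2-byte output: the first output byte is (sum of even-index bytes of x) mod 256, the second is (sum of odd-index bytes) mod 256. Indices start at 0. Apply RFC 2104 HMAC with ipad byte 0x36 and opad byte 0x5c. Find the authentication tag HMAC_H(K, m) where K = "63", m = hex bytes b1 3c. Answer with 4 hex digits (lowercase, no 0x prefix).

Key "63" = 36 33 is 2 bytes ≤ B = 3; zero-pad to 3 bytes: K' = 36 33 00.
K' ⊕ ipad = 00 05 36.  K' ⊕ opad = 6a 6f 5c.
Inner input = (K'⊕ipad) ∥ m = 00 05 36 ∥ b1 3c.
Inner hash: even-index sum = 114 mod 256 = 114; odd-index sum = 182 mod 256 = 182 → 72 b6.
Outer input = (K'⊕opad) ∥ inner = 6a 6f 5c ∥ 72 b6.
Outer hash (tag): even-index sum = 380 mod 256 = 124; odd-index sum = 225 mod 256 = 225 → 7c e1.

7ce1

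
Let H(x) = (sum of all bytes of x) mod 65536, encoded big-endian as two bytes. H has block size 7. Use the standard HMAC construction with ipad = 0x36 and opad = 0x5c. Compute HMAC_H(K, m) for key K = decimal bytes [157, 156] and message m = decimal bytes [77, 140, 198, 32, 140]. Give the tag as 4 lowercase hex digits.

Key decimal bytes [157, 156] = 9d 9c is 2 bytes ≤ B = 7; zero-pad to 7 bytes: K' = 9d 9c 00 00 00 00 00.
K' ⊕ ipad = ab aa 36 36 36 36 36.  K' ⊕ opad = c1 c0 5c 5c 5c 5c 5c.
Inner input = (K'⊕ipad) ∥ m = ab aa 36 36 36 36 36 ∥ 4d 8c c6 20 8c.
Inner hash: sum = 171+170+54+54+54+54+54+77+140+198+32+140 = 1198 → 04 ae.
Outer input = (K'⊕opad) ∥ inner = c1 c0 5c 5c 5c 5c 5c ∥ 04 ae.
Outer hash (tag): sum = 193+192+92+92+92+92+92+4+174 = 1023 → 03 ff.

03ff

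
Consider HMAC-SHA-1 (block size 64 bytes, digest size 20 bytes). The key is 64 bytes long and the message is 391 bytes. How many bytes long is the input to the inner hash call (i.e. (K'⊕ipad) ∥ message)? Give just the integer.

455

Key is 64 ≤ 64 bytes, zero-padded: |K'| = 64.
Inner input = (K'⊕ipad) ∥ m → 64 + 391 = 455 bytes.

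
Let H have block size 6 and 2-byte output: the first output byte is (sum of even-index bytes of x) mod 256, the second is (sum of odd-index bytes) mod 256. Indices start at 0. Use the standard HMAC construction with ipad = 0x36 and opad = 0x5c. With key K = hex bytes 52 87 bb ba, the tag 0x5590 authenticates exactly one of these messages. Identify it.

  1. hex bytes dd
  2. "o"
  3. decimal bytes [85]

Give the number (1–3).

Key hex bytes 52 87 bb ba is 4 bytes ≤ B = 6; zero-pad to 6 bytes: K' = 52 87 bb ba 00 00.
K' ⊕ ipad = 64 b1 8d 8c 36 36; K' ⊕ opad = 0e db e7 e6 5c 5c.
m1: inner = H(64 b1 8d 8c 36 36 dd) = 04 73; tag = H(0e db e7 e6 5c 5c 04 73) = 5590 ← matches
m2: inner = H(64 b1 8d 8c 36 36 6f) = 96 73; tag = H(0e db e7 e6 5c 5c 96 73) = e790
m3: inner = H(64 b1 8d 8c 36 36 55) = 7c 73; tag = H(0e db e7 e6 5c 5c 7c 73) = cd90

1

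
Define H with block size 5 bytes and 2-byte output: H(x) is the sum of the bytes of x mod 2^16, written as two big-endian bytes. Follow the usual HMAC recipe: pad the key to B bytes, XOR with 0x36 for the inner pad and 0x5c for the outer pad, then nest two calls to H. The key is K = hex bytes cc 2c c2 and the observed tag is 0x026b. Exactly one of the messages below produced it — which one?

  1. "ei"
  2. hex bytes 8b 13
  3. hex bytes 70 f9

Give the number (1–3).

2

Key hex bytes cc 2c c2 is 3 bytes ≤ B = 5; zero-pad to 5 bytes: K' = cc 2c c2 00 00.
K' ⊕ ipad = fa 1a f4 36 36; K' ⊕ opad = 90 70 9e 5c 5c.
m1: inner = H(fa 1a f4 36 36 65 69) = 03 42; tag = H(90 70 9e 5c 5c 03 42) = 029b
m2: inner = H(fa 1a f4 36 36 8b 13) = 03 12; tag = H(90 70 9e 5c 5c 03 12) = 026b ← matches
m3: inner = H(fa 1a f4 36 36 70 f9) = 03 dd; tag = H(90 70 9e 5c 5c 03 dd) = 0336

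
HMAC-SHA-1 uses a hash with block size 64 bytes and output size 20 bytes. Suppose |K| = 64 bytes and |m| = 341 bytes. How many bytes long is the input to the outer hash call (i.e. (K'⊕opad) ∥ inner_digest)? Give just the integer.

84

Key is 64 ≤ 64 bytes, zero-padded: |K'| = 64.
Outer input = (K'⊕opad) ∥ H(inner) → 64 + 20 = 84 bytes.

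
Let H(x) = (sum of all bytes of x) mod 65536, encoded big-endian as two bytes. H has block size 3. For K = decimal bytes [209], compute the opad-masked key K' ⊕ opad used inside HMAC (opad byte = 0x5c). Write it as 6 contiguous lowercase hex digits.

Key decimal bytes [209] = d1 is 1 byte ≤ B = 3; zero-pad to 3 bytes: K' = d1 00 00.
XOR each byte with 0x5c: d1⊕5c=8d, 00⊕5c=5c, 00⊕5c=5c.

8d5c5c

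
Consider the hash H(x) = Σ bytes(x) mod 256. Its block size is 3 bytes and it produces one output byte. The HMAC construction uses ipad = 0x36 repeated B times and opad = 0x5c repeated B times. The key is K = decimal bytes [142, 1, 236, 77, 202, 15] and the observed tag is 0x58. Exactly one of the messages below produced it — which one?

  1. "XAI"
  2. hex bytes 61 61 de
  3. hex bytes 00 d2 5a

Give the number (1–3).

2

Key decimal bytes [142, 1, 236, 77, 202, 15] = 8e 01 ec 4d ca 0f is 6 bytes > B = 3, so hash it first: H(key) = a1, then zero-pad to 3 bytes: K' = a1 00 00.
K' ⊕ ipad = 97 36 36; K' ⊕ opad = fd 5c 5c.
m1: inner = H(97 36 36 58 41 49) = e5; tag = H(fd 5c 5c e5) = 9a
m2: inner = H(97 36 36 61 61 de) = a3; tag = H(fd 5c 5c a3) = 58 ← matches
m3: inner = H(97 36 36 00 d2 5a) = 2f; tag = H(fd 5c 5c 2f) = e4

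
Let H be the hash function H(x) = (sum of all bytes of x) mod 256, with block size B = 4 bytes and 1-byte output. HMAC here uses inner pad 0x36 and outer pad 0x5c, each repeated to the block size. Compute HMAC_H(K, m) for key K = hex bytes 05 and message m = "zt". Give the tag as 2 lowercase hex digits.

30

Key hex bytes 05 is 1 byte ≤ B = 4; zero-pad to 4 bytes: K' = 05 00 00 00.
K' ⊕ ipad = 33 36 36 36.  K' ⊕ opad = 59 5c 5c 5c.
Inner input = (K'⊕ipad) ∥ m = 33 36 36 36 ∥ 7a 74.
Inner hash: sum = 51+54+54+54+122+116 = 451; mod 256 = 195 → c3.
Outer input = (K'⊕opad) ∥ inner = 59 5c 5c 5c ∥ c3.
Outer hash (tag): sum = 89+92+92+92+195 = 560; mod 256 = 48 → 30.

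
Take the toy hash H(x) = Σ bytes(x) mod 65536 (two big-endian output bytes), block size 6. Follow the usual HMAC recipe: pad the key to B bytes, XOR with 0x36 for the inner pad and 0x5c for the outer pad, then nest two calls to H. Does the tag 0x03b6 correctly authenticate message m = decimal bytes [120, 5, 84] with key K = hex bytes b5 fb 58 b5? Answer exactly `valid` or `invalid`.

Key hex bytes b5 fb 58 b5 is 4 bytes ≤ B = 6; zero-pad to 6 bytes: K' = b5 fb 58 b5 00 00.
K' ⊕ ipad = 83 cd 6e 83 36 36; K' ⊕ opad = e9 a7 04 e9 5c 5c.
Inner hash: sum = 131+205+110+131+54+54+120+5+84 = 894 → 03 7e.
Outer hash (recomputed tag): sum = 233+167+4+233+92+92+3+126 = 950 → 03 b6.
Recomputed tag = 03b6; claimed = 03b6 → match.

valid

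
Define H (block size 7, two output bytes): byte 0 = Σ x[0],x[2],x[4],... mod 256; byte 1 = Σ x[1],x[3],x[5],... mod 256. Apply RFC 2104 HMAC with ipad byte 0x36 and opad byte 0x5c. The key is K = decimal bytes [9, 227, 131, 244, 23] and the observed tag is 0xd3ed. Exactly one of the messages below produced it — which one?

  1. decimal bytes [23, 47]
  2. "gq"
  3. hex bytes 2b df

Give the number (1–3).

3

Key decimal bytes [9, 227, 131, 244, 23] = 09 e3 83 f4 17 is 5 bytes ≤ B = 7; zero-pad to 7 bytes: K' = 09 e3 83 f4 17 00 00.
K' ⊕ ipad = 3f d5 b5 c2 21 36 36; K' ⊕ opad = 55 bf df a8 4b 5c 5c.
m1: inner = H(3f d5 b5 c2 21 36 36 17 2f) = 7a e4; tag = H(55 bf df a8 4b 5c 5c 7a e4) = bf3d
m2: inner = H(3f d5 b5 c2 21 36 36 67 71) = bc 34; tag = H(55 bf df a8 4b 5c 5c bc 34) = 0f7f
m3: inner = H(3f d5 b5 c2 21 36 36 2b df) = 2a f8; tag = H(55 bf df a8 4b 5c 5c 2a f8) = d3ed ← matches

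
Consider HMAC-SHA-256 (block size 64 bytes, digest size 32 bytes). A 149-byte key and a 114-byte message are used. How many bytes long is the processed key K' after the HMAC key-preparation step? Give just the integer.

Key is 149 > 64 bytes, so it is hashed to 32 bytes then zero-padded to 64: |K'| = 64.

64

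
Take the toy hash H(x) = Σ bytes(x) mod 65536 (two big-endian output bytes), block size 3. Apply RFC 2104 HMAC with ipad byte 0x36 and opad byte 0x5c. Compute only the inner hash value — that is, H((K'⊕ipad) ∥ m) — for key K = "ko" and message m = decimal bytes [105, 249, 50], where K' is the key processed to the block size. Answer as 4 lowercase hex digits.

0280

Key "ko" = 6b 6f is 2 bytes ≤ B = 3; zero-pad to 3 bytes: K' = 6b 6f 00.
K' ⊕ ipad = 5d 59 36.
Inner input = 5d 59 36 ∥ 69 f9 32.
Inner hash: sum = 93+89+54+105+249+50 = 640 → 02 80.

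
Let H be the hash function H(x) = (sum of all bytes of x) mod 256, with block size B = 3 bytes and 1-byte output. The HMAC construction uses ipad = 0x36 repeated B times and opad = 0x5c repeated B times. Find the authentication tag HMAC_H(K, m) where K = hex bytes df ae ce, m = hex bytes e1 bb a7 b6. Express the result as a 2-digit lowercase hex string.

79

Key hex bytes df ae ce is exactly B = 3 bytes: K' = df ae ce.
K' ⊕ ipad = e9 98 f8.  K' ⊕ opad = 83 f2 92.
Inner input = (K'⊕ipad) ∥ m = e9 98 f8 ∥ e1 bb a7 b6.
Inner hash: sum = 233+152+248+225+187+167+182 = 1394; mod 256 = 114 → 72.
Outer input = (K'⊕opad) ∥ inner = 83 f2 92 ∥ 72.
Outer hash (tag): sum = 131+242+146+114 = 633; mod 256 = 121 → 79.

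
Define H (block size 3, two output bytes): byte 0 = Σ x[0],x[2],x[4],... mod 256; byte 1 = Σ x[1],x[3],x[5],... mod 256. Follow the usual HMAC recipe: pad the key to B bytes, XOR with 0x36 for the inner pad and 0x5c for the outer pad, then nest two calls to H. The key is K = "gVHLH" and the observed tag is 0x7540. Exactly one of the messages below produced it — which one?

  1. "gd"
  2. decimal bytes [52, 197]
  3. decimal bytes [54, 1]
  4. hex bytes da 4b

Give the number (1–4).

4

Key "gVHLH" = 67 56 48 4c 48 is 5 bytes > B = 3, so hash it first: H(key) = f7 a2, then zero-pad to 3 bytes: K' = f7 a2 00.
K' ⊕ ipad = c1 94 36; K' ⊕ opad = ab fe 5c.
m1: inner = H(c1 94 36 67 64) = 5b fb; tag = H(ab fe 5c 5b fb) = 0259
m2: inner = H(c1 94 36 34 c5) = bc c8; tag = H(ab fe 5c bc c8) = cfba
m3: inner = H(c1 94 36 36 01) = f8 ca; tag = H(ab fe 5c f8 ca) = d1f6
m4: inner = H(c1 94 36 da 4b) = 42 6e; tag = H(ab fe 5c 42 6e) = 7540 ← matches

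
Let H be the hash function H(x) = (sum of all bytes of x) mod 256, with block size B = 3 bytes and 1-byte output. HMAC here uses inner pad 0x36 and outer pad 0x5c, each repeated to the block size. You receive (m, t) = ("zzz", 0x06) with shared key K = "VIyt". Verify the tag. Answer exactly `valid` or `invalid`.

Key "VIyt" = 56 49 79 74 is 4 bytes > B = 3, so hash it first: H(key) = 8c, then zero-pad to 3 bytes: K' = 8c 00 00.
K' ⊕ ipad = ba 36 36; K' ⊕ opad = d0 5c 5c.
Inner hash: sum = 186+54+54+122+122+122 = 660; mod 256 = 148 → 94.
Outer hash (recomputed tag): sum = 208+92+92+148 = 540; mod 256 = 28 → 1c.
Recomputed tag = 1c; claimed = 06 → mismatch.

invalid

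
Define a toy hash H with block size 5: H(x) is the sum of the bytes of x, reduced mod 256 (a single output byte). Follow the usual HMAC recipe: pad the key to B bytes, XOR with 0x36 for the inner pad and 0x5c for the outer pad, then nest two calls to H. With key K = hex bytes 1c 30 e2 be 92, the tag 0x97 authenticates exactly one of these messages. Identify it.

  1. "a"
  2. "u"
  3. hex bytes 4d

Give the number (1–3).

3

Key hex bytes 1c 30 e2 be 92 is exactly B = 5 bytes: K' = 1c 30 e2 be 92.
K' ⊕ ipad = 2a 06 d4 88 a4; K' ⊕ opad = 40 6c be e2 ce.
m1: inner = H(2a 06 d4 88 a4 61) = 91; tag = H(40 6c be e2 ce 91) = ab
m2: inner = H(2a 06 d4 88 a4 75) = a5; tag = H(40 6c be e2 ce a5) = bf
m3: inner = H(2a 06 d4 88 a4 4d) = 7d; tag = H(40 6c be e2 ce 7d) = 97 ← matches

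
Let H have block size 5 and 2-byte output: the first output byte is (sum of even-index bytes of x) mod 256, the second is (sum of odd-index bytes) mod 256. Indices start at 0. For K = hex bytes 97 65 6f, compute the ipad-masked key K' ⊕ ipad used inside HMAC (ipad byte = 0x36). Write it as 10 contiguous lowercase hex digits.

Key hex bytes 97 65 6f is 3 bytes ≤ B = 5; zero-pad to 5 bytes: K' = 97 65 6f 00 00.
XOR each byte with 0x36: 97⊕36=a1, 65⊕36=53, 6f⊕36=59, 00⊕36=36, 00⊕36=36.

a153593636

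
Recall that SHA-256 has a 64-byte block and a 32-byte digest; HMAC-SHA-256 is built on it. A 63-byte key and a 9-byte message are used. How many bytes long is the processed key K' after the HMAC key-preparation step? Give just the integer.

Key is 63 ≤ 64 bytes, zero-padded: |K'| = 64.

64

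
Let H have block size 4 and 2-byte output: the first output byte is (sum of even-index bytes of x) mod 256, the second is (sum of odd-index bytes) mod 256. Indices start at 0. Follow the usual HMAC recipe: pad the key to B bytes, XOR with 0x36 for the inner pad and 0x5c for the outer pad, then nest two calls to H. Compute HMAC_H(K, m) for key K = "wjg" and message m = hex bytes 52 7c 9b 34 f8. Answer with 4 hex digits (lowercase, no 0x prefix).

Key "wjg" = 77 6a 67 is 3 bytes ≤ B = 4; zero-pad to 4 bytes: K' = 77 6a 67 00.
K' ⊕ ipad = 41 5c 51 36.  K' ⊕ opad = 2b 36 3b 5c.
Inner input = (K'⊕ipad) ∥ m = 41 5c 51 36 ∥ 52 7c 9b 34 f8.
Inner hash: even-index sum = 631 mod 256 = 119; odd-index sum = 322 mod 256 = 66 → 77 42.
Outer input = (K'⊕opad) ∥ inner = 2b 36 3b 5c ∥ 77 42.
Outer hash (tag): even-index sum = 221 mod 256 = 221; odd-index sum = 212 mod 256 = 212 → dd d4.

ddd4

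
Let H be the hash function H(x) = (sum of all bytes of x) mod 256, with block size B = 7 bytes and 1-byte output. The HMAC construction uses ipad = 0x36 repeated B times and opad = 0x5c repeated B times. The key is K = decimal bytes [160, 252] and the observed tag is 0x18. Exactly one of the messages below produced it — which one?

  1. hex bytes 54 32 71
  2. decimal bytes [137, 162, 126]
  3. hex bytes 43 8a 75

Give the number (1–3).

3

Key decimal bytes [160, 252] = a0 fc is 2 bytes ≤ B = 7; zero-pad to 7 bytes: K' = a0 fc 00 00 00 00 00.
K' ⊕ ipad = 96 ca 36 36 36 36 36; K' ⊕ opad = fc a0 5c 5c 5c 5c 5c.
m1: inner = H(96 ca 36 36 36 36 36 54 32 71) = 65; tag = H(fc a0 5c 5c 5c 5c 5c 65) = cd
m2: inner = H(96 ca 36 36 36 36 36 89 a2 7e) = 17; tag = H(fc a0 5c 5c 5c 5c 5c 17) = 7f
m3: inner = H(96 ca 36 36 36 36 36 43 8a 75) = b0; tag = H(fc a0 5c 5c 5c 5c 5c b0) = 18 ← matches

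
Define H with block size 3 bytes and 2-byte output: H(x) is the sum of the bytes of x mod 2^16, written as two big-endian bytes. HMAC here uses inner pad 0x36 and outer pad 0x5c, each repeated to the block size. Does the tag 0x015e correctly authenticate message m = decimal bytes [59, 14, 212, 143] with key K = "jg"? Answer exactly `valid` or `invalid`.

Key "jg" = 6a 67 is 2 bytes ≤ B = 3; zero-pad to 3 bytes: K' = 6a 67 00.
K' ⊕ ipad = 5c 51 36; K' ⊕ opad = 36 3b 5c.
Inner hash: sum = 92+81+54+59+14+212+143 = 655 → 02 8f.
Outer hash (recomputed tag): sum = 54+59+92+2+143 = 350 → 01 5e.
Recomputed tag = 015e; claimed = 015e → match.

valid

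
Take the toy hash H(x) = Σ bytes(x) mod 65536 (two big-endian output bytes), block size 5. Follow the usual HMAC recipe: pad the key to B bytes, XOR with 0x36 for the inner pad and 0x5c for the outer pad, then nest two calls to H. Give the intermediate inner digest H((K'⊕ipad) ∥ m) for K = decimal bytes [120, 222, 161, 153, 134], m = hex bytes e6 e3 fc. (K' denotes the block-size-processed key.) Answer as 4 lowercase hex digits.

05f1

Key decimal bytes [120, 222, 161, 153, 134] = 78 de a1 99 86 is exactly B = 5 bytes: K' = 78 de a1 99 86.
K' ⊕ ipad = 4e e8 97 af b0.
Inner input = 4e e8 97 af b0 ∥ e6 e3 fc.
Inner hash: sum = 78+232+151+175+176+230+227+252 = 1521 → 05 f1.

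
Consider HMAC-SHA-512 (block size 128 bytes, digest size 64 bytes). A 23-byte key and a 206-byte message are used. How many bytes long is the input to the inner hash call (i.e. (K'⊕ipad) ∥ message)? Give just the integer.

Key is 23 ≤ 128 bytes, zero-padded: |K'| = 128.
Inner input = (K'⊕ipad) ∥ m → 128 + 206 = 334 bytes.

334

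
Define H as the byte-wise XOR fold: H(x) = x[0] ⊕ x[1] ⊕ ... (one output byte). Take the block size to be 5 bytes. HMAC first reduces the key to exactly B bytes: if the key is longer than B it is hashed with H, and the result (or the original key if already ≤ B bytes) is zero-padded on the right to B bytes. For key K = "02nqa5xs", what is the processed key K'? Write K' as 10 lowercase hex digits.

4200000000

|K| = 8 > B = 5, so first hash the key.
H(K): XOR 30⊕32⊕6e⊕71⊕61⊕35⊕78⊕73 = 42.
Zero-pad H(K) = 42 to 5 bytes: K' = 42 00 00 00 00.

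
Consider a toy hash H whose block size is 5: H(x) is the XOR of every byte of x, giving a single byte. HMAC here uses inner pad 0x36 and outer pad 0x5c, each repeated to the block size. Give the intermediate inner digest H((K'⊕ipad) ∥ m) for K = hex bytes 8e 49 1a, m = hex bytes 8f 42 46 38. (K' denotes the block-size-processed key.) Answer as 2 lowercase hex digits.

Key hex bytes 8e 49 1a is 3 bytes ≤ B = 5; zero-pad to 5 bytes: K' = 8e 49 1a 00 00.
K' ⊕ ipad = b8 7f 2c 36 36.
Inner input = b8 7f 2c 36 36 ∥ 8f 42 46 38.
Inner hash: XOR b8⊕7f⊕2c⊕36⊕36⊕8f⊕42⊕46⊕38 = 58.

58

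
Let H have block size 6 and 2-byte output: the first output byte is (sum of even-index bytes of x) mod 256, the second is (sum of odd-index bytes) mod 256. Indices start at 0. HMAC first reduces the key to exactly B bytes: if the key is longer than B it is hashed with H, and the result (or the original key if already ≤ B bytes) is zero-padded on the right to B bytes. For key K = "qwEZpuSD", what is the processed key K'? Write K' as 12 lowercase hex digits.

|K| = 8 > B = 6, so first hash the key.
H(K): even-index sum = 377 mod 256 = 121; odd-index sum = 394 mod 256 = 138 → 79 8a.
Zero-pad H(K) = 79 8a to 6 bytes: K' = 79 8a 00 00 00 00.

798a00000000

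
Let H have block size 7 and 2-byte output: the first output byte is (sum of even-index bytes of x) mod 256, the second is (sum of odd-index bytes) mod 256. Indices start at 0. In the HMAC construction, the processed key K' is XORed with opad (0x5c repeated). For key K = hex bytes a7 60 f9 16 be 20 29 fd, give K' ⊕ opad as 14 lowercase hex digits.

dbcf5c5c5c5c5c

Key hex bytes a7 60 f9 16 be 20 29 fd is 8 bytes > B = 7, so hash it first: H(key) = 87 93, then zero-pad to 7 bytes: K' = 87 93 00 00 00 00 00.
XOR each byte with 0x5c: 87⊕5c=db, 93⊕5c=cf, 00⊕5c=5c, 00⊕5c=5c, 00⊕5c=5c, 00⊕5c=5c, 00⊕5c=5c.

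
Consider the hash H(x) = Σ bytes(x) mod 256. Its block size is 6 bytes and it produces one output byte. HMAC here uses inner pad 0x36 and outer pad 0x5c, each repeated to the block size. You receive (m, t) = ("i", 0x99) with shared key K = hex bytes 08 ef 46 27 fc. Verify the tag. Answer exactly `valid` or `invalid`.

valid

Key hex bytes 08 ef 46 27 fc is 5 bytes ≤ B = 6; zero-pad to 6 bytes: K' = 08 ef 46 27 fc 00.
K' ⊕ ipad = 3e d9 70 11 ca 36; K' ⊕ opad = 54 b3 1a 7b a0 5c.
Inner hash: sum = 62+217+112+17+202+54+105 = 769; mod 256 = 1 → 01.
Outer hash (recomputed tag): sum = 84+179+26+123+160+92+1 = 665; mod 256 = 153 → 99.
Recomputed tag = 99; claimed = 99 → match.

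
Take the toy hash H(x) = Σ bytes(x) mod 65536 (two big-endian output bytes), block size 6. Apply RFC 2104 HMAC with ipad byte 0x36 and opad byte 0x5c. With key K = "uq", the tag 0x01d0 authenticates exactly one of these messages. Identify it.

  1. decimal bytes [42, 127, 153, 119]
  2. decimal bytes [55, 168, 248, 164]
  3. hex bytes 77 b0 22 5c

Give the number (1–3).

3

Key "uq" = 75 71 is 2 bytes ≤ B = 6; zero-pad to 6 bytes: K' = 75 71 00 00 00 00.
K' ⊕ ipad = 43 47 36 36 36 36; K' ⊕ opad = 29 2d 5c 5c 5c 5c.
m1: inner = H(43 47 36 36 36 36 2a 7f 99 77) = 03 1b; tag = H(29 2d 5c 5c 5c 5c 03 1b) = 01e4
m2: inner = H(43 47 36 36 36 36 37 a8 f8 a4) = 03 dd; tag = H(29 2d 5c 5c 5c 5c 03 dd) = 02a6
m3: inner = H(43 47 36 36 36 36 77 b0 22 5c) = 03 07; tag = H(29 2d 5c 5c 5c 5c 03 07) = 01d0 ← matches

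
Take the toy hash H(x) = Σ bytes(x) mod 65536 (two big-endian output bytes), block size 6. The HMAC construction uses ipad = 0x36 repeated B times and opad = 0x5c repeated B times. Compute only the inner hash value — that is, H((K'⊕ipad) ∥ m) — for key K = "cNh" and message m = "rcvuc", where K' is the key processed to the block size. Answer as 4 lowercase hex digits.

Key "cNh" = 63 4e 68 is 3 bytes ≤ B = 6; zero-pad to 6 bytes: K' = 63 4e 68 00 00 00.
K' ⊕ ipad = 55 78 5e 36 36 36.
Inner input = 55 78 5e 36 36 36 ∥ 72 63 76 75 63.
Inner hash: sum = 85+120+94+54+54+54+114+99+118+117+99 = 1008 → 03 f0.

03f0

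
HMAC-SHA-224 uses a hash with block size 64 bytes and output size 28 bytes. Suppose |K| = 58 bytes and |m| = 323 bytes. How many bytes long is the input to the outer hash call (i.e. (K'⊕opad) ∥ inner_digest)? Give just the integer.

92

Key is 58 ≤ 64 bytes, zero-padded: |K'| = 64.
Outer input = (K'⊕opad) ∥ H(inner) → 64 + 28 = 92 bytes.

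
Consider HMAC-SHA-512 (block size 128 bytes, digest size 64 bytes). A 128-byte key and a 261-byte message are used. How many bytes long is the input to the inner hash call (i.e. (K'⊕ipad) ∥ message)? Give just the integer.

389

Key is 128 ≤ 128 bytes, zero-padded: |K'| = 128.
Inner input = (K'⊕ipad) ∥ m → 128 + 261 = 389 bytes.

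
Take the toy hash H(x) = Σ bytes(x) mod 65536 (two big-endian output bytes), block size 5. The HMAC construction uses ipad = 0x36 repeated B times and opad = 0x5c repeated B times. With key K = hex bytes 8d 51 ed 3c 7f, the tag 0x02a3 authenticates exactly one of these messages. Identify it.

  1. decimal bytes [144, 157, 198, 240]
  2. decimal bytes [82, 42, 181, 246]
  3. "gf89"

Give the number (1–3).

Key hex bytes 8d 51 ed 3c 7f is exactly B = 5 bytes: K' = 8d 51 ed 3c 7f.
K' ⊕ ipad = bb 67 db 0a 49; K' ⊕ opad = d1 0d b1 60 23.
m1: inner = H(bb 67 db 0a 49 90 9d c6 f0) = 05 33; tag = H(d1 0d b1 60 23 05 33) = 024a
m2: inner = H(bb 67 db 0a 49 52 2a b5 f6) = 04 77; tag = H(d1 0d b1 60 23 04 77) = 028d
m3: inner = H(bb 67 db 0a 49 67 66 38 39) = 03 8e; tag = H(d1 0d b1 60 23 03 8e) = 02a3 ← matches

3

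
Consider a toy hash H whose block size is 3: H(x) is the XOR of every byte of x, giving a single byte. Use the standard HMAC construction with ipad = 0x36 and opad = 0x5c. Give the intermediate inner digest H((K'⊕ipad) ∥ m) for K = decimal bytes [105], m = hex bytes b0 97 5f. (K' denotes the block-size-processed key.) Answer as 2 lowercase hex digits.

Key decimal bytes [105] = 69 is 1 byte ≤ B = 3; zero-pad to 3 bytes: K' = 69 00 00.
K' ⊕ ipad = 5f 36 36.
Inner input = 5f 36 36 ∥ b0 97 5f.
Inner hash: XOR 5f⊕36⊕36⊕b0⊕97⊕5f = 27.

27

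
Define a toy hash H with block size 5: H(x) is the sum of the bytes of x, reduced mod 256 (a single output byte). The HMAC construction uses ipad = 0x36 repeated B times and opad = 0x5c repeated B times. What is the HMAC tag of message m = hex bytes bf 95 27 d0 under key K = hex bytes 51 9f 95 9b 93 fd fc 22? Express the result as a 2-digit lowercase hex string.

Key hex bytes 51 9f 95 9b 93 fd fc 22 is 8 bytes > B = 5, so hash it first: H(key) = ce, then zero-pad to 5 bytes: K' = ce 00 00 00 00.
K' ⊕ ipad = f8 36 36 36 36.  K' ⊕ opad = 92 5c 5c 5c 5c.
Inner input = (K'⊕ipad) ∥ m = f8 36 36 36 36 ∥ bf 95 27 d0.
Inner hash: sum = 248+54+54+54+54+191+149+39+208 = 1051; mod 256 = 27 → 1b.
Outer input = (K'⊕opad) ∥ inner = 92 5c 5c 5c 5c ∥ 1b.
Outer hash (tag): sum = 146+92+92+92+92+27 = 541; mod 256 = 29 → 1d.

1d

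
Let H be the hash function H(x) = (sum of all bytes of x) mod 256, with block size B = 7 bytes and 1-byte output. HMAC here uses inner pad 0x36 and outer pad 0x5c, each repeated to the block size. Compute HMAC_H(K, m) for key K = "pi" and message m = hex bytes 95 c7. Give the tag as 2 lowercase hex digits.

3c

Key "pi" = 70 69 is 2 bytes ≤ B = 7; zero-pad to 7 bytes: K' = 70 69 00 00 00 00 00.
K' ⊕ ipad = 46 5f 36 36 36 36 36.  K' ⊕ opad = 2c 35 5c 5c 5c 5c 5c.
Inner input = (K'⊕ipad) ∥ m = 46 5f 36 36 36 36 36 ∥ 95 c7.
Inner hash: sum = 70+95+54+54+54+54+54+149+199 = 783; mod 256 = 15 → 0f.
Outer input = (K'⊕opad) ∥ inner = 2c 35 5c 5c 5c 5c 5c ∥ 0f.
Outer hash (tag): sum = 44+53+92+92+92+92+92+15 = 572; mod 256 = 60 → 3c.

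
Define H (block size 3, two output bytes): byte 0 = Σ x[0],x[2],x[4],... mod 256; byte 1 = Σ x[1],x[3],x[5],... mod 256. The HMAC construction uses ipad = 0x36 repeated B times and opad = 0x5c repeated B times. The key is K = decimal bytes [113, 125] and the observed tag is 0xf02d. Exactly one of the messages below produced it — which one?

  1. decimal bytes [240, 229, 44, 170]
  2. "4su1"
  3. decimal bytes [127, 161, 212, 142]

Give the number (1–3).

1

Key decimal bytes [113, 125] = 71 7d is 2 bytes ≤ B = 3; zero-pad to 3 bytes: K' = 71 7d 00.
K' ⊕ ipad = 47 4b 36; K' ⊕ opad = 2d 21 5c.
m1: inner = H(47 4b 36 f0 e5 2c aa) = 0c 67; tag = H(2d 21 5c 0c 67) = f02d ← matches
m2: inner = H(47 4b 36 34 73 75 31) = 21 f4; tag = H(2d 21 5c 21 f4) = 7d42
m3: inner = H(47 4b 36 7f a1 d4 8e) = ac 9e; tag = H(2d 21 5c ac 9e) = 27cd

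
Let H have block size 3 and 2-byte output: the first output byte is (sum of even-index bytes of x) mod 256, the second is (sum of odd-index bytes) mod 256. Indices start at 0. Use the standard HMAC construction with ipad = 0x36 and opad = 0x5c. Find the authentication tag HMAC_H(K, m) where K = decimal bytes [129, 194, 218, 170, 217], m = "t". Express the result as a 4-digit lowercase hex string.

Key decimal bytes [129, 194, 218, 170, 217] = 81 c2 da aa d9 is 5 bytes > B = 3, so hash it first: H(key) = 34 6c, then zero-pad to 3 bytes: K' = 34 6c 00.
K' ⊕ ipad = 02 5a 36.  K' ⊕ opad = 68 30 5c.
Inner input = (K'⊕ipad) ∥ m = 02 5a 36 ∥ 74.
Inner hash: even-index sum = 56 mod 256 = 56; odd-index sum = 206 mod 256 = 206 → 38 ce.
Outer input = (K'⊕opad) ∥ inner = 68 30 5c ∥ 38 ce.
Outer hash (tag): even-index sum = 402 mod 256 = 146; odd-index sum = 104 mod 256 = 104 → 92 68.

9268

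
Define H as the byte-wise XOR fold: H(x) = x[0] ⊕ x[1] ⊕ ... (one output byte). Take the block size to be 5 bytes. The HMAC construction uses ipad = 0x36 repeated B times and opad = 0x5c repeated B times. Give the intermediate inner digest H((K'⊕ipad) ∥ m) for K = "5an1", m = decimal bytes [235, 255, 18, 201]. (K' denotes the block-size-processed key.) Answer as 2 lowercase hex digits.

f2

Key "5an1" = 35 61 6e 31 is 4 bytes ≤ B = 5; zero-pad to 5 bytes: K' = 35 61 6e 31 00.
K' ⊕ ipad = 03 57 58 07 36.
Inner input = 03 57 58 07 36 ∥ eb ff 12 c9.
Inner hash: XOR 03⊕57⊕58⊕07⊕36⊕eb⊕ff⊕12⊕c9 = f2.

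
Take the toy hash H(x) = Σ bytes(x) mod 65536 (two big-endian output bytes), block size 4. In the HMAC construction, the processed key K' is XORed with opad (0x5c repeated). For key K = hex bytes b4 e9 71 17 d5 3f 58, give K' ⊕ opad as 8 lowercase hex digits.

5fcd5c5c

Key hex bytes b4 e9 71 17 d5 3f 58 is 7 bytes > B = 4, so hash it first: H(key) = 03 91, then zero-pad to 4 bytes: K' = 03 91 00 00.
XOR each byte with 0x5c: 03⊕5c=5f, 91⊕5c=cd, 00⊕5c=5c, 00⊕5c=5c.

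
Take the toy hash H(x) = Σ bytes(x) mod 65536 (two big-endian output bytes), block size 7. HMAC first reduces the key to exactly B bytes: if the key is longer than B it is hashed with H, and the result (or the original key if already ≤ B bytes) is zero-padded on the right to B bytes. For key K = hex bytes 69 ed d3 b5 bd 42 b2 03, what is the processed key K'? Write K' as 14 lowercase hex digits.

|K| = 8 > B = 7, so first hash the key.
H(K): sum = 105+237+211+181+189+66+178+3 = 1170 → 04 92.
Zero-pad H(K) = 04 92 to 7 bytes: K' = 04 92 00 00 00 00 00.

04920000000000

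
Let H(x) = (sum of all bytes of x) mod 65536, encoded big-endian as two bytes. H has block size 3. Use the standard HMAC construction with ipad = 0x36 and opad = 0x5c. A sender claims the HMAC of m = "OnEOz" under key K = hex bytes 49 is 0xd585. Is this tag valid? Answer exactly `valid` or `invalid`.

Key hex bytes 49 is 1 byte ≤ B = 3; zero-pad to 3 bytes: K' = 49 00 00.
K' ⊕ ipad = 7f 36 36; K' ⊕ opad = 15 5c 5c.
Inner hash: sum = 127+54+54+79+110+69+79+122 = 694 → 02 b6.
Outer hash (recomputed tag): sum = 21+92+92+2+182 = 389 → 01 85.
Recomputed tag = 0185; claimed = d585 → mismatch.

invalid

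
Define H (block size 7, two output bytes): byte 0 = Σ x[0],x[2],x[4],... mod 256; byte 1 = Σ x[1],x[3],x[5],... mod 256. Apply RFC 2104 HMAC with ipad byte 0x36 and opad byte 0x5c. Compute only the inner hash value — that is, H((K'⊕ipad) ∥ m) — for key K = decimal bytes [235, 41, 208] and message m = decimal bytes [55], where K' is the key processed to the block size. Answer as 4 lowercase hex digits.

Key decimal bytes [235, 41, 208] = eb 29 d0 is 3 bytes ≤ B = 7; zero-pad to 7 bytes: K' = eb 29 d0 00 00 00 00.
K' ⊕ ipad = dd 1f e6 36 36 36 36.
Inner input = dd 1f e6 36 36 36 36 ∥ 37.
Inner hash: even-index sum = 559 mod 256 = 47; odd-index sum = 194 mod 256 = 194 → 2f c2.

2fc2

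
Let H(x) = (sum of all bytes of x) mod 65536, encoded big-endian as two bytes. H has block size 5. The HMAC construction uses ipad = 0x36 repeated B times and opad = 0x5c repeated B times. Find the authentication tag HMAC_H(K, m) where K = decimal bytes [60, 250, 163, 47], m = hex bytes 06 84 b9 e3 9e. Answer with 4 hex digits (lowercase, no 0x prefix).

Key decimal bytes [60, 250, 163, 47] = 3c fa a3 2f is 4 bytes ≤ B = 5; zero-pad to 5 bytes: K' = 3c fa a3 2f 00.
K' ⊕ ipad = 0a cc 95 19 36.  K' ⊕ opad = 60 a6 ff 73 5c.
Inner input = (K'⊕ipad) ∥ m = 0a cc 95 19 36 ∥ 06 84 b9 e3 9e.
Inner hash: sum = 10+204+149+25+54+6+132+185+227+158 = 1150 → 04 7e.
Outer input = (K'⊕opad) ∥ inner = 60 a6 ff 73 5c ∥ 04 7e.
Outer hash (tag): sum = 96+166+255+115+92+4+126 = 854 → 03 56.

0356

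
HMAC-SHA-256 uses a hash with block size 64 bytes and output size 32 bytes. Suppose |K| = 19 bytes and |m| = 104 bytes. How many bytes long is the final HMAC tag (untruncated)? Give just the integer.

32

The tag is one SHA-256 digest: 32 bytes.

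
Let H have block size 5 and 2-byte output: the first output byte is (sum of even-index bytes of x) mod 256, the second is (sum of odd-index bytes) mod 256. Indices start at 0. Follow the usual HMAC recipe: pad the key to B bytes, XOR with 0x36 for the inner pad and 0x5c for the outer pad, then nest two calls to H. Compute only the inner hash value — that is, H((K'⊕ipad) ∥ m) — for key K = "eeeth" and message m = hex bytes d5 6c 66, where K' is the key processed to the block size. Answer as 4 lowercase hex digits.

70d0

Key "eeeth" = 65 65 65 74 68 is exactly B = 5 bytes: K' = 65 65 65 74 68.
K' ⊕ ipad = 53 53 53 42 5e.
Inner input = 53 53 53 42 5e ∥ d5 6c 66.
Inner hash: even-index sum = 368 mod 256 = 112; odd-index sum = 464 mod 256 = 208 → 70 d0.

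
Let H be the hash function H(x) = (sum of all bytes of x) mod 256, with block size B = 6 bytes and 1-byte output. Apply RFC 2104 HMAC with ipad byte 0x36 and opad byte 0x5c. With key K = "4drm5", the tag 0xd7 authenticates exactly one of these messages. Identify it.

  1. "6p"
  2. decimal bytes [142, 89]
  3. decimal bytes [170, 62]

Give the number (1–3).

Key "4drm5" = 34 64 72 6d 35 is 5 bytes ≤ B = 6; zero-pad to 6 bytes: K' = 34 64 72 6d 35 00.
K' ⊕ ipad = 02 52 44 5b 03 36; K' ⊕ opad = 68 38 2e 31 69 5c.
m1: inner = H(02 52 44 5b 03 36 36 70) = d2; tag = H(68 38 2e 31 69 5c d2) = 96
m2: inner = H(02 52 44 5b 03 36 8e 59) = 13; tag = H(68 38 2e 31 69 5c 13) = d7 ← matches
m3: inner = H(02 52 44 5b 03 36 aa 3e) = 14; tag = H(68 38 2e 31 69 5c 14) = d8

2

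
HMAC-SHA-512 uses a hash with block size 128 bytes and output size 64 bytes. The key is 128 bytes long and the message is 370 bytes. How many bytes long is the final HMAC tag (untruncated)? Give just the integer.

64

The tag is one SHA-512 digest: 64 bytes.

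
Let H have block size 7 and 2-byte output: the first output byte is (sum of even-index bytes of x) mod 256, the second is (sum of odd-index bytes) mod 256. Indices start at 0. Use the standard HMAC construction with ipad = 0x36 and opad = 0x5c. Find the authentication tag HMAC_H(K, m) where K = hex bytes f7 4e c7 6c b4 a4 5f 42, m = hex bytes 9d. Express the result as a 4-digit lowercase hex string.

Key hex bytes f7 4e c7 6c b4 a4 5f 42 is 8 bytes > B = 7, so hash it first: H(key) = d1 a0, then zero-pad to 7 bytes: K' = d1 a0 00 00 00 00 00.
K' ⊕ ipad = e7 96 36 36 36 36 36.  K' ⊕ opad = 8d fc 5c 5c 5c 5c 5c.
Inner input = (K'⊕ipad) ∥ m = e7 96 36 36 36 36 36 ∥ 9d.
Inner hash: even-index sum = 393 mod 256 = 137; odd-index sum = 415 mod 256 = 159 → 89 9f.
Outer input = (K'⊕opad) ∥ inner = 8d fc 5c 5c 5c 5c 5c ∥ 89 9f.
Outer hash (tag): even-index sum = 576 mod 256 = 64; odd-index sum = 573 mod 256 = 61 → 40 3d.

403d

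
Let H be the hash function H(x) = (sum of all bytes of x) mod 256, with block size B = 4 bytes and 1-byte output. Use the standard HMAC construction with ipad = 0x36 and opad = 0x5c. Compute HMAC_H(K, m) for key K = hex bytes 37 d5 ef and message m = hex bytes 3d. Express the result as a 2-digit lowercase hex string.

33

Key hex bytes 37 d5 ef is 3 bytes ≤ B = 4; zero-pad to 4 bytes: K' = 37 d5 ef 00.
K' ⊕ ipad = 01 e3 d9 36.  K' ⊕ opad = 6b 89 b3 5c.
Inner input = (K'⊕ipad) ∥ m = 01 e3 d9 36 ∥ 3d.
Inner hash: sum = 1+227+217+54+61 = 560; mod 256 = 48 → 30.
Outer input = (K'⊕opad) ∥ inner = 6b 89 b3 5c ∥ 30.
Outer hash (tag): sum = 107+137+179+92+48 = 563; mod 256 = 51 → 33.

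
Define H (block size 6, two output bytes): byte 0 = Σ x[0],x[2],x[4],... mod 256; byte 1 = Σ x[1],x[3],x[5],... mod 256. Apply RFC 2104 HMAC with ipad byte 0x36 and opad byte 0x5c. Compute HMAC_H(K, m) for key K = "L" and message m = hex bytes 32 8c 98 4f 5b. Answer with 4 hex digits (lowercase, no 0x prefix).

Key "L" = 4c is 1 byte ≤ B = 6; zero-pad to 6 bytes: K' = 4c 00 00 00 00 00.
K' ⊕ ipad = 7a 36 36 36 36 36.  K' ⊕ opad = 10 5c 5c 5c 5c 5c.
Inner input = (K'⊕ipad) ∥ m = 7a 36 36 36 36 36 ∥ 32 8c 98 4f 5b.
Inner hash: even-index sum = 523 mod 256 = 11; odd-index sum = 381 mod 256 = 125 → 0b 7d.
Outer input = (K'⊕opad) ∥ inner = 10 5c 5c 5c 5c 5c ∥ 0b 7d.
Outer hash (tag): even-index sum = 211 mod 256 = 211; odd-index sum = 401 mod 256 = 145 → d3 91.

d391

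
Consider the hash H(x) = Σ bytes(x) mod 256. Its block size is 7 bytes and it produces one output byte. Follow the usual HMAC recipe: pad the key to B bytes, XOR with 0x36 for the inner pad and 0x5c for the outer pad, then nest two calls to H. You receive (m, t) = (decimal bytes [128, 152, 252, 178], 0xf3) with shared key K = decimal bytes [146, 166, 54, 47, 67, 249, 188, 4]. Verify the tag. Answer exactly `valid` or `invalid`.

Key decimal bytes [146, 166, 54, 47, 67, 249, 188, 4] = 92 a6 36 2f 43 f9 bc 04 is 8 bytes > B = 7, so hash it first: H(key) = 99, then zero-pad to 7 bytes: K' = 99 00 00 00 00 00 00.
K' ⊕ ipad = af 36 36 36 36 36 36; K' ⊕ opad = c5 5c 5c 5c 5c 5c 5c.
Inner hash: sum = 175+54+54+54+54+54+54+128+152+252+178 = 1209; mod 256 = 185 → b9.
Outer hash (recomputed tag): sum = 197+92+92+92+92+92+92+185 = 934; mod 256 = 166 → a6.
Recomputed tag = a6; claimed = f3 → mismatch.

invalid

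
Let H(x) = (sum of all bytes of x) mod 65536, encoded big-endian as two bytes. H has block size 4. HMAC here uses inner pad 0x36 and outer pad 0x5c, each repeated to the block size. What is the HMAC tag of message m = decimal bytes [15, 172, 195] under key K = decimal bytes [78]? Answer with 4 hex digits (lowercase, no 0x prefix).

01c0

Key decimal bytes [78] = 4e is 1 byte ≤ B = 4; zero-pad to 4 bytes: K' = 4e 00 00 00.
K' ⊕ ipad = 78 36 36 36.  K' ⊕ opad = 12 5c 5c 5c.
Inner input = (K'⊕ipad) ∥ m = 78 36 36 36 ∥ 0f ac c3.
Inner hash: sum = 120+54+54+54+15+172+195 = 664 → 02 98.
Outer input = (K'⊕opad) ∥ inner = 12 5c 5c 5c ∥ 02 98.
Outer hash (tag): sum = 18+92+92+92+2+152 = 448 → 01 c0.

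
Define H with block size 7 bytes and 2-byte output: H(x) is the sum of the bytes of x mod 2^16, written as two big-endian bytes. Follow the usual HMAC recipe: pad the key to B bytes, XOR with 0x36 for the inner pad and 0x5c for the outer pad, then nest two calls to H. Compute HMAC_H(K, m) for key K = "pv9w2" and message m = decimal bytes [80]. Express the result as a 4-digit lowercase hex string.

Key "pv9w2" = 70 76 39 77 32 is 5 bytes ≤ B = 7; zero-pad to 7 bytes: K' = 70 76 39 77 32 00 00.
K' ⊕ ipad = 46 40 0f 41 04 36 36.  K' ⊕ opad = 2c 2a 65 2b 6e 5c 5c.
Inner input = (K'⊕ipad) ∥ m = 46 40 0f 41 04 36 36 ∥ 50.
Inner hash: sum = 70+64+15+65+4+54+54+80 = 406 → 01 96.
Outer input = (K'⊕opad) ∥ inner = 2c 2a 65 2b 6e 5c 5c ∥ 01 96.
Outer hash (tag): sum = 44+42+101+43+110+92+92+1+150 = 675 → 02 a3.

02a3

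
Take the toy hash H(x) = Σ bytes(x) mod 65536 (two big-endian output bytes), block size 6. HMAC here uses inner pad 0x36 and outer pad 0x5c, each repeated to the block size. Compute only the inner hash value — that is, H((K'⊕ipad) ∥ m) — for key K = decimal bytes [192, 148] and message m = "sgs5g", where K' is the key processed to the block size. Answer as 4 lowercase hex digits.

0459

Key decimal bytes [192, 148] = c0 94 is 2 bytes ≤ B = 6; zero-pad to 6 bytes: K' = c0 94 00 00 00 00.
K' ⊕ ipad = f6 a2 36 36 36 36.
Inner input = f6 a2 36 36 36 36 ∥ 73 67 73 35 67.
Inner hash: sum = 246+162+54+54+54+54+115+103+115+53+103 = 1113 → 04 59.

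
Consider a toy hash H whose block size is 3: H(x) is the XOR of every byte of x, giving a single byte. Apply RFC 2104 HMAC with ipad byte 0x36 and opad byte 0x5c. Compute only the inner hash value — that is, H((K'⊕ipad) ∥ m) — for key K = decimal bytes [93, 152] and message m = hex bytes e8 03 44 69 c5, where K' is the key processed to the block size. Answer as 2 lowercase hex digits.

Key decimal bytes [93, 152] = 5d 98 is 2 bytes ≤ B = 3; zero-pad to 3 bytes: K' = 5d 98 00.
K' ⊕ ipad = 6b ae 36.
Inner input = 6b ae 36 ∥ e8 03 44 69 c5.
Inner hash: XOR 6b⊕ae⊕36⊕e8⊕03⊕44⊕69⊕c5 = f0.

f0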